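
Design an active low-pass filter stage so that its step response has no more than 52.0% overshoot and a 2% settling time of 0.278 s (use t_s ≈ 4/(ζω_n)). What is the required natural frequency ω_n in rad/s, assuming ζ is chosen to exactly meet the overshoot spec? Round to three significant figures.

ζ = −ln(OS)/√(π² + (ln OS)²). With OS = 0.520, ln OS = −0.6539 and ζ = 0.6539/3.209 = 0.204.
From t_s ≈ 4/(ζω_n): ω_n = 4/(ζ·t_s) = 4/(0.204·0.278) = 70.6 rad/s.

ω_n ≈ 70.6 rad/s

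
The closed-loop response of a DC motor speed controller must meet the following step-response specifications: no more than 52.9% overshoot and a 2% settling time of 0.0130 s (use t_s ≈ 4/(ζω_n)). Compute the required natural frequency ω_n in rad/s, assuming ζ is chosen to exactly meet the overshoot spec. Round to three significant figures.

Inverting the overshoot relation: ζ = |ln 0.529|/√(π² + ln²0.529) = 0.199.
Then ω_n = 4/(ζ t_s) = 4/(0.199 × 0.0130) = 1550 rad/s.

ω_n ≈ 1550 rad/s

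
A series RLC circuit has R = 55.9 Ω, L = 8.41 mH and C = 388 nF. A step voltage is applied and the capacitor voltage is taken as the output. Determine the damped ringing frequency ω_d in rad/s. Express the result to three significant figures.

For a series RLC circuit (capacitor voltage as output), ω_n = 1/√(LC) = 1/√(8.41 mH · 388 nF) = 17500 rad/s.
ζ = (R/2)·√(C/L) = (55.9/2)·√(388 nF/8.41 mH) = 0.190.
The damped frequency ω_d = ω_n√(1−ζ²) = 17200 rad/s.

ω_d ≈ 17200 rad/s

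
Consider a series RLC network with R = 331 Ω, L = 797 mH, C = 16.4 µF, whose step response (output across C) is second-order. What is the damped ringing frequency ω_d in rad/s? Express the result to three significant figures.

For a series RLC circuit (capacitor voltage as output), ω_n = 1/√(LC) = 1/√(797 mH · 16.4 µF) = 277 rad/s.
ζ = (R/2)·√(C/L) = (331/2)·√(16.4 µF/797 mH) = 0.751.
ω_d = ω_n√(1−ζ²) = 183 rad/s.

ω_d ≈ 183 rad/s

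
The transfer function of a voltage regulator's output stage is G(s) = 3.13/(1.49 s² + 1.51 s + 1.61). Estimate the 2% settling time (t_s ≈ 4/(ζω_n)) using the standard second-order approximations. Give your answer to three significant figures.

t_s ≈ 7.89 s

Dividing through by 1.49: denominator becomes s² + 1.013 s + 1.081.
So ω_n = √1.081 = 1.04 rad/s and ζ = 1.013/(2·1.04) = 0.487.
t_s ≈ 4/(ζω_n) = 7.89 s.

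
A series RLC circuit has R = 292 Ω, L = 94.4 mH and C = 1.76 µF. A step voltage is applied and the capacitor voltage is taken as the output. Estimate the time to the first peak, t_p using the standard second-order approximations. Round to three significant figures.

t_p ≈ 0.00165 s

For a series RLC circuit (capacitor voltage as output), ω_n = 1/√(LC) = 1/√(94.4 mH · 1.76 µF) = 2450 rad/s.
ζ = (R/2)·√(C/L) = (292/2)·√(1.76 µF/94.4 mH) = 0.630.
ω_d = ω_n√(1−ζ²) = 1900 rad/s. t_p = π/ω_d = 0.00165 s.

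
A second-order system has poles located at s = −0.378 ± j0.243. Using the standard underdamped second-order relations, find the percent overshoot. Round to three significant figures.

%OS ≈ 0.754%

|pole| = ω_n = √(0.378² + 0.243²) = 0.449 rad/s; ζ = cos θ = σ/ω_n = 0.841.
%OS = 100·exp(−πζ/√(1−ζ²)) = 0.754%.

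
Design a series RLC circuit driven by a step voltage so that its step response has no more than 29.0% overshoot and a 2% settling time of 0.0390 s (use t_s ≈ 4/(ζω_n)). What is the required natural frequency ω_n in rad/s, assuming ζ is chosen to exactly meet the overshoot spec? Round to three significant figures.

From %OS = 100·exp(−πζ/√(1−ζ²)), invert to get ζ = −ln(OS)/√(π² + ln²(OS)) with OS = 0.290.
−ln 0.290 = 1.238, so ζ = 1.238/√(π² + 1.532) = 0.367.
Then ω_n = 4/(ζ t_s) = 4/(0.367 × 0.0390) = 280 rad/s.

ω_n ≈ 280 rad/s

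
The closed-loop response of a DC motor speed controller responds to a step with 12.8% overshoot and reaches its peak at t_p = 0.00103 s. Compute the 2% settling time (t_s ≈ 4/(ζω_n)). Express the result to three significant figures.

ζ from %OS: ζ = |ln 0.128|/√(π²+ln²0.128) = 0.548.
t_p = π/ω_d ⇒ ω_d = 3050 rad/s; then ω_n = ω_d/√(1−ζ²) = 3650 rad/s.
t_s ≈ 4/(ζω_n) = 4/(0.548·3650) = 0.00200 s.

t_s ≈ 0.00200 s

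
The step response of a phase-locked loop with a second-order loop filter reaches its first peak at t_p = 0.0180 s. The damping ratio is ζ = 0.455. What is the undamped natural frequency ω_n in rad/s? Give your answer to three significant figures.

Peak time t_p = π/ω_d, so ω_d = π/t_p = π/0.0180 = 175 rad/s.
ω_n = ω_d/√(1−ζ²) = 175/√0.793 = 196 rad/s.

ω_n ≈ 196 rad/s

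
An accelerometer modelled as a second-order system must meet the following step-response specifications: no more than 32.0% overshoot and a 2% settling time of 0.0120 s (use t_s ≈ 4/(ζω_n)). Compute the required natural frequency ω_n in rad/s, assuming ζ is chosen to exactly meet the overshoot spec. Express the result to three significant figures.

ω_n ≈ 978 rad/s

ζ = −ln(OS)/√(π² + (ln OS)²). With OS = 0.320, ln OS = −1.139 and ζ = 1.139/3.342 = 0.341.
From t_s ≈ 4/(ζω_n): ω_n = 4/(ζ·t_s) = 4/(0.341·0.0120) = 978 rad/s.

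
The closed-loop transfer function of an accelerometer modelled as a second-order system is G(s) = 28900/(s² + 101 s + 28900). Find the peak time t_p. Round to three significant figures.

t_p ≈ 0.0194 s

ω_n = √28900 = 170 rad/s; ζ = 101/(2·170) = 0.297.
ω_d = ω_n√(1−ζ²) = 162 rad/s. Then t_p = π/ω_d = 0.0194 s.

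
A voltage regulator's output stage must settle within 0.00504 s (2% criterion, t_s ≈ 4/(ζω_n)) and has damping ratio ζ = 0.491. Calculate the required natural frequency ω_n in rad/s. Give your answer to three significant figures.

Rearranging t_s ≈ 4/(ζω_n) gives ω_n = 4/(ζ·t_s) = 4/(0.491 × 0.00504) = 1620 rad/s.

ω_n ≈ 1620 rad/s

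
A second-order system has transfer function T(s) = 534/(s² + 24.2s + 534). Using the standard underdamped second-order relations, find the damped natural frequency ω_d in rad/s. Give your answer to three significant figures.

ω_n = √534 = 23.1 rad/s; ζ = 24.2/(2·23.1) = 0.524.
ω_d = 23.1·√(1 − 0.524²) = 19.7 rad/s.

ω_d ≈ 19.7 rad/s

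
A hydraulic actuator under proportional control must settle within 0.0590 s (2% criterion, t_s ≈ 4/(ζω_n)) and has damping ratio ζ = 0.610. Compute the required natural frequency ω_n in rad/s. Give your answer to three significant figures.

Rearranging t_s ≈ 4/(ζω_n) gives ω_n = 4/(ζ·t_s) = 4/(0.610 × 0.0590) = 111 rad/s.

ω_n ≈ 111 rad/s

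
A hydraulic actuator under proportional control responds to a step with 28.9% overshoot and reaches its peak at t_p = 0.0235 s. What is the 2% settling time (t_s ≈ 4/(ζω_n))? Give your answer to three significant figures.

t_s ≈ 0.0757 s

ζ from %OS: ζ = |ln 0.289|/√(π²+ln²0.289) = 0.367.
t_p = π/ω_d ⇒ ω_d = 134 rad/s; then ω_n = ω_d/√(1−ζ²) = 144 rad/s.
t_s ≈ 4/(ζω_n) = 4/(0.367·144) = 0.0757 s.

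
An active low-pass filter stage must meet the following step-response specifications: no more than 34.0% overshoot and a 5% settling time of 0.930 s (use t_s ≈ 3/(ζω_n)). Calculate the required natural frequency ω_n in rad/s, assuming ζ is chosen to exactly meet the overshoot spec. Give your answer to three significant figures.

Inverting the overshoot relation: ζ = |ln 0.340|/√(π² + ln²0.340) = 0.325.
From t_s ≈ 3/(ζω_n): ω_n = 3/(ζ·t_s) = 3/(0.325·0.930) = 9.93 rad/s.

ω_n ≈ 9.93 rad/s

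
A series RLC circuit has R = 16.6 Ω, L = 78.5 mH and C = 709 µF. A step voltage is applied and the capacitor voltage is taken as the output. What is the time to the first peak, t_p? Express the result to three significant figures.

t_p ≈ 0.0381 s

For a series RLC circuit (capacitor voltage as output), ω_n = 1/√(LC) = 1/√(78.5 mH · 709 µF) = 134 rad/s.
ζ = (R/2)·√(C/L) = (16.6/2)·√(709 µF/78.5 mH) = 0.789.
ω_d = 134·√(1 − 0.789²) = 82.4 rad/s. t_p = π/ω_d = 0.0381 s.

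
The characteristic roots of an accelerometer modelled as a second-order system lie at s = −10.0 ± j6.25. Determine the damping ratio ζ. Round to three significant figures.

The poles are at −σ ± jω_d with σ = 10.0 and ω_d = 6.25, so ω_n = √(σ²+ω_d²) = 11.8 rad/s and ζ = σ/ω_n = 0.848.

ζ ≈ 0.848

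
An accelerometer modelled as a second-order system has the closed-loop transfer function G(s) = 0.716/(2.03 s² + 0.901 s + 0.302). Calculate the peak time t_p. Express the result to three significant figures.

t_p ≈ 9.96 s

Dividing through by 2.03: denominator becomes s² + 0.4438 s + 0.1488.
So ω_n = √0.1488 = 0.386 rad/s and ζ = 0.4438/(2·0.386) = 0.575.
ω_d = 0.386·√(1 − 0.575²) = 0.315 rad/s. t_p = π/ω_d = 9.96 s.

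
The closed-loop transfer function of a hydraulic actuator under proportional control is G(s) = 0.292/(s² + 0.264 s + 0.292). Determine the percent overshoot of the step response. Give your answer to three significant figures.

%OS ≈ 45.3%

ω_n = √0.292 = 0.540 rad/s; ζ = 0.264/(2·0.540) = 0.244.
%OS = 100·exp(−πζ/√(1−ζ²)) = 45.3%.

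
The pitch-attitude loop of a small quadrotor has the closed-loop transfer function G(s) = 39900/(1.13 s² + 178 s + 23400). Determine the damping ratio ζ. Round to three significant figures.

Dividing through by 1.13: denominator becomes s² + 157.5 s + 20710.
So ω_n = √20710 = 144 rad/s and ζ = 157.5/(2·144) = 0.547.

ζ ≈ 0.547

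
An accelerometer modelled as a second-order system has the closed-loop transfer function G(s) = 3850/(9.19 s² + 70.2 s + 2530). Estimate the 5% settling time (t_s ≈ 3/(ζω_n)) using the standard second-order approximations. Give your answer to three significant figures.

t_s ≈ 0.785 s

Dividing through by 9.19: denominator becomes s² + 7.639 s + 275.3.
So ω_n = √275.3 = 16.6 rad/s and ζ = 7.639/(2·16.6) = 0.230.
t_s ≈ 3/(ζω_n) = 0.785 s.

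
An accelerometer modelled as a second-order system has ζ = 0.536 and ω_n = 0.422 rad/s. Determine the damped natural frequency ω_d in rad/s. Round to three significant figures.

ω_d ≈ 0.356 rad/s

ω_d = ω_n√(1−ζ²) = 0.422·√0.713 = 0.356 rad/s.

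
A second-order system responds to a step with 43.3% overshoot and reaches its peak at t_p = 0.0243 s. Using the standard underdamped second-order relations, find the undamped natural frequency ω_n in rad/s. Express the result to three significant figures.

ω_n ≈ 134 rad/s

The overshoot fixes ζ = −ln(OS)/√(π²+ln²(OS)) = 0.257.
From t_p = π/ω_d, ω_d = π/0.0243 = 129 rad/s, so ω_n = ω_d/√(1−ζ²) = 134 rad/s.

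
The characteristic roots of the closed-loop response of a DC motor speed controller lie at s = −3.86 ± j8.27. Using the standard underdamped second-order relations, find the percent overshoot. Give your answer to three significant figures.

%OS ≈ 23.1%

The poles are at −σ ± jω_d with σ = 3.86 and ω_d = 8.27, so ω_n = √(σ²+ω_d²) = 9.13 rad/s and ζ = σ/ω_n = 0.423.
%OS = 100·exp(−πζ/√(1−ζ²)) = 23.1%.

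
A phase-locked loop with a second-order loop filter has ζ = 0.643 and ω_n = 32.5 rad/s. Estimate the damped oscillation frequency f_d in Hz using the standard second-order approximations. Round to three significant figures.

f_d ≈ 3.96 Hz

ω_d = ω_n√(1−ζ²) = 32.5·√0.587 = 24.9 rad/s.
f_d = ω_d/(2π) = 3.96 Hz.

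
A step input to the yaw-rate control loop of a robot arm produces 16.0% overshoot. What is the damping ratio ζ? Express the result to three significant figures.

ζ ≈ 0.504

ζ = −ln(OS)/√(π² + (ln OS)²). With OS = 0.160, ln OS = −1.833 and ζ = 1.833/3.637 = 0.504.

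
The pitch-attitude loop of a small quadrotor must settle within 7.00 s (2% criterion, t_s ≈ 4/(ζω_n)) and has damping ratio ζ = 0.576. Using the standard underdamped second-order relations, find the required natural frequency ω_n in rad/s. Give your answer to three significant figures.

ω_n ≈ 0.992 rad/s

Rearranging t_s ≈ 4/(ζω_n) gives ω_n = 4/(ζ·t_s) = 4/(0.576 × 7.00) = 0.992 rad/s.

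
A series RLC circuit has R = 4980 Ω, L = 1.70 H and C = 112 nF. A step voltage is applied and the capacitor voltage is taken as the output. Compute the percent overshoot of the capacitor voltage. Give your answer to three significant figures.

%OS ≈ 7.35%

For a series RLC circuit (capacitor voltage as output), ω_n = 1/√(LC) = 1/√(1.70 H · 112 nF) = 2290 rad/s.
ζ = (R/2)·√(C/L) = (4980/2)·√(112 nF/1.70 H) = 0.639.
%OS = 100 e^{−πζ/√(1−ζ²)} with ζ = 0.639 gives 7.35%.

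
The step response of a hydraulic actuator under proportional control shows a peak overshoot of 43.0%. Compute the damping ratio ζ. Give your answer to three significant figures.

ζ ≈ 0.259

From %OS = 100·exp(−πζ/√(1−ζ²)), invert to get ζ = −ln(OS)/√(π² + ln²(OS)) with OS = 0.430.
−ln 0.430 = 0.8440, so ζ = 0.8440/√(π² + 0.7123) = 0.259.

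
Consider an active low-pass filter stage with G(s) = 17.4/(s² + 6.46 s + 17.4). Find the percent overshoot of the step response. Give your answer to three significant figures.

ω_n = √17.4 = 4.17 rad/s; ζ = 6.46/(2·4.17) = 0.774.
Overshoot: exp(−π·0.774/√(1−0.774²)) = 0.0214, i.e. 2.14%.

%OS ≈ 2.14%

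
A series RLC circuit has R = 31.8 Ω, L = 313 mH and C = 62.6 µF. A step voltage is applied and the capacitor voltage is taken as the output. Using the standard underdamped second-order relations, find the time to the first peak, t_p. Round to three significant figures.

t_p ≈ 0.0143 s

For a series RLC circuit (capacitor voltage as output), ω_n = 1/√(LC) = 1/√(313 mH · 62.6 µF) = 226 rad/s.
ζ = (R/2)·√(C/L) = (31.8/2)·√(62.6 µF/313 mH) = 0.225.
ω_d = ω_n√(1−ζ²) = 220 rad/s. t_p = π/ω_d = 0.0143 s.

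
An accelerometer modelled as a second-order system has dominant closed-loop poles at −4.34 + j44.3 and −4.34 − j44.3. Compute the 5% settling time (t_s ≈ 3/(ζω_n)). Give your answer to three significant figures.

For poles at −σ ± jω_d, ζω_n = σ = 4.34, so t_s ≈ 3/σ = 0.691 s.

t_s ≈ 0.691 s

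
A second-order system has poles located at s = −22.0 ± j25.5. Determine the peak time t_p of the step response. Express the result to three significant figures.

t_p ≈ 0.123 s

t_p = π/ω_d with ω_d = 25.5 (the imaginary part), so t_p = 0.123 s.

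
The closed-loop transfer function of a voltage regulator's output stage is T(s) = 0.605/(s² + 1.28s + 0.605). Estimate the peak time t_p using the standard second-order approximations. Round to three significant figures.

Matching coefficients with s² + 2ζω_n s + ω_n² gives ω_n² = 0.605 ⇒ ω_n = 0.778 rad/s, and ζ = 1.28/(2ω_n) = 0.823.
ω_d = ω_n√(1−ζ²) = 0.442 rad/s. Then t_p = π/ω_d = 7.11 s.

t_p ≈ 7.11 s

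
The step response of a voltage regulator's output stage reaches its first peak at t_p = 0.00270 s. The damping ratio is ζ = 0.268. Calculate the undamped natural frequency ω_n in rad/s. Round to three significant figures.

Peak time t_p = π/ω_d, so ω_d = π/t_p = π/0.00270 = 1160 rad/s.
ω_n = ω_d/√(1−ζ²) = 1160/√0.928 = 1210 rad/s.

ω_n ≈ 1210 rad/s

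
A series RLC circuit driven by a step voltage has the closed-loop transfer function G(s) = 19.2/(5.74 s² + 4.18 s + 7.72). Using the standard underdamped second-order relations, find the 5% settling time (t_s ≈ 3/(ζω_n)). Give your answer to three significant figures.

Dividing through by 5.74: denominator becomes s² + 0.7282 s + 1.345.
So ω_n = √1.345 = 1.16 rad/s and ζ = 0.7282/(2·1.16) = 0.314.
t_s ≈ 3/(ζω_n) = 8.24 s.

t_s ≈ 8.24 s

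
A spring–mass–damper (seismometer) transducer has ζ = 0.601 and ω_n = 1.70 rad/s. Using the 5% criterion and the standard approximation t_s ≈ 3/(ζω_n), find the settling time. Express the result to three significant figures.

t_s ≈ 3/(ζω_n) = 3/(0.601 × 1.70) = 2.94 s.

t_s ≈ 2.94 s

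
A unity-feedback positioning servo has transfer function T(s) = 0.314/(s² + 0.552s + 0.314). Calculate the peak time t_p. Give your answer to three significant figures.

t_p ≈ 6.44 s

ω_n = √0.314 = 0.560 rad/s; ζ = 0.552/(2·0.560) = 0.493.
ω_d = 0.560·√(1 − 0.493²) = 0.488 rad/s. Then t_p = π/ω_d = 6.44 s.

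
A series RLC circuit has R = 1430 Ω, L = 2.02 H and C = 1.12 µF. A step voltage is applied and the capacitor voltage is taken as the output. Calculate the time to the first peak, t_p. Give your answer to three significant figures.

t_p ≈ 0.00558 s

For a series RLC circuit (capacitor voltage as output), ω_n = 1/√(LC) = 1/√(2.02 H · 1.12 µF) = 665 rad/s.
ζ = (R/2)·√(C/L) = (1430/2)·√(1.12 µF/2.02 H) = 0.532.
ω_d = ω_n√(1−ζ²) = 563 rad/s. t_p = π/ω_d = 0.00558 s.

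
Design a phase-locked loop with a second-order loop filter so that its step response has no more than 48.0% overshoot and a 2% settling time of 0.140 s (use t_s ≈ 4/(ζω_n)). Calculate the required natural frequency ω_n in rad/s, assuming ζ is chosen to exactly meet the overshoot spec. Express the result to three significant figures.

Inverting the overshoot relation: ζ = |ln 0.480|/√(π² + ln²0.480) = 0.228.
From t_s ≈ 4/(ζω_n): ω_n = 4/(ζ·t_s) = 4/(0.228·0.140) = 126 rad/s.

ω_n ≈ 126 rad/s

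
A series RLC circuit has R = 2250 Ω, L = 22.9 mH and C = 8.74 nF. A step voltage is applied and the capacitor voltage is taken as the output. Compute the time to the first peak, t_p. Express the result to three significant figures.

For a series RLC circuit (capacitor voltage as output), ω_n = 1/√(LC) = 1/√(22.9 mH · 8.74 nF) = 70700 rad/s.
ζ = (R/2)·√(C/L) = (2250/2)·√(8.74 nF/22.9 mH) = 0.695.
ω_d = ω_n√(1−ζ²) = 50800 rad/s. t_p = π/ω_d = 0.0000618 s.

t_p ≈ 0.0000618 s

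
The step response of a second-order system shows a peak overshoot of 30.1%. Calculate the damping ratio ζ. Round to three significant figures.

From %OS = 100·exp(−πζ/√(1−ζ²)), invert to get ζ = −ln(OS)/√(π² + ln²(OS)) with OS = 0.301.
−ln 0.301 = 1.201, so ζ = 1.201/√(π² + 1.442) = 0.357.

ζ ≈ 0.357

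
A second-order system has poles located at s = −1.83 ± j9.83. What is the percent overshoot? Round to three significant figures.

%OS ≈ 55.7%

The poles are at −σ ± jω_d with σ = 1.83 and ω_d = 9.83, so ω_n = √(σ²+ω_d²) = 10.0 rad/s and ζ = σ/ω_n = 0.183.
Overshoot: exp(−π·0.183/√(1−0.183²)) = 0.557, i.e. 55.7%.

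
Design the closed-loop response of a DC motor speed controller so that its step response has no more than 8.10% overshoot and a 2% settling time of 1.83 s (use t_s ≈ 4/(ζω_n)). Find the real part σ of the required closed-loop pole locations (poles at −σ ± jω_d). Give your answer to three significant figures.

σ ≈ 2.19

The settling-time spec alone fixes σ = ζω_n = 4/t_s = 4/1.83 = 2.19.
(Overshoot then fixes ζ = 0.625 and hence ω_d = σ·√(1−ζ²)/ζ = 2.73 rad/s.)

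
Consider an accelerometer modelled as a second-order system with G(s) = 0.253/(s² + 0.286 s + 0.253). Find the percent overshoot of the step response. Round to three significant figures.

ω_n = √0.253 = 0.503 rad/s; ζ = 0.286/(2·0.503) = 0.284.
%OS = 100·exp(−πζ/√(1−ζ²)) = 39.4%.

%OS ≈ 39.4%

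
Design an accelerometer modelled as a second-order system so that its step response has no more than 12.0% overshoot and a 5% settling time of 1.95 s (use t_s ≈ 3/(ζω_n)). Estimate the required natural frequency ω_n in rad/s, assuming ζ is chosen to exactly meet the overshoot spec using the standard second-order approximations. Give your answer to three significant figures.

ζ = −ln(OS)/√(π² + (ln OS)²). With OS = 0.120, ln OS = −2.120 and ζ = 2.120/3.790 = 0.559.
From t_s ≈ 3/(ζω_n): ω_n = 3/(ζ·t_s) = 3/(0.559·1.95) = 2.75 rad/s.

ω_n ≈ 2.75 rad/s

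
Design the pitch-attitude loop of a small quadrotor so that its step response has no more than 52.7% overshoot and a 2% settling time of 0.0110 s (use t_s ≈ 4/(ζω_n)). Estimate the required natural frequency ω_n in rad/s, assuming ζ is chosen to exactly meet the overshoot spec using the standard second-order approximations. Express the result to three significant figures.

ω_n ≈ 1820 rad/s

Inverting the overshoot relation: ζ = |ln 0.527|/√(π² + ln²0.527) = 0.200.
Then ω_n = 4/(ζ t_s) = 4/(0.200 × 0.0110) = 1820 rad/s.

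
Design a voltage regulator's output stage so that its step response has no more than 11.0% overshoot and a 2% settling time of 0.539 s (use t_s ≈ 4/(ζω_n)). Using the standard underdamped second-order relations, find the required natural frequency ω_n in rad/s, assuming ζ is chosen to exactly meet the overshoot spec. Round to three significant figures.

ω_n ≈ 12.9 rad/s

Inverting the overshoot relation: ζ = |ln 0.110|/√(π² + ln²0.110) = 0.575.
Then ω_n = 4/(ζ t_s) = 4/(0.575 × 0.539) = 12.9 rad/s.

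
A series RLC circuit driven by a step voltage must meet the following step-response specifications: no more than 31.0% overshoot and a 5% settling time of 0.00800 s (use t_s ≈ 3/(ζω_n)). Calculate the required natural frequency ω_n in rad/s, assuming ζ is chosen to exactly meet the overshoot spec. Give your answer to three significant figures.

Inverting the overshoot relation: ζ = |ln 0.310|/√(π² + ln²0.310) = 0.349.
Then ω_n = 3/(ζ t_s) = 3/(0.349 × 0.00800) = 1070 rad/s.

ω_n ≈ 1070 rad/s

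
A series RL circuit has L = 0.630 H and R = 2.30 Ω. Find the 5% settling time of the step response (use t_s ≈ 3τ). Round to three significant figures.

t_s ≈ 0.822 s

τ = L/R = 0.630/2.30 = 0.274 s.
t_s ≈ 3τ = 0.822 s.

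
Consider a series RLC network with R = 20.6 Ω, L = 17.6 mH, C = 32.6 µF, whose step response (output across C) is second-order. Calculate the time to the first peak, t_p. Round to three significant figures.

For a series RLC circuit (capacitor voltage as output), ω_n = 1/√(LC) = 1/√(17.6 mH · 32.6 µF) = 1320 rad/s.
ζ = (R/2)·√(C/L) = (20.6/2)·√(32.6 µF/17.6 mH) = 0.443.
ω_d = 1320·√(1 − 0.443²) = 1180 rad/s. t_p = π/ω_d = 0.00265 s.

t_p ≈ 0.00265 s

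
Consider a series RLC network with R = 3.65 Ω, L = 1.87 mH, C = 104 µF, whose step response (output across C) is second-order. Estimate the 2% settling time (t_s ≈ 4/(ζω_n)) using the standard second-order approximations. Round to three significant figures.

For a series RLC circuit (capacitor voltage as output), ω_n = 1/√(LC) = 1/√(1.87 mH · 104 µF) = 2270 rad/s.
ζ = (R/2)·√(C/L) = (3.65/2)·√(104 µF/1.87 mH) = 0.430.
t_s ≈ 4/(ζω_n) = 0.00410 s.

t_s ≈ 0.00410 s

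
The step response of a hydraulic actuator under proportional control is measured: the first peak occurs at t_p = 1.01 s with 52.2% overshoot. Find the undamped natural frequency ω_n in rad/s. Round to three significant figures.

ω_n ≈ 3.18 rad/s

The overshoot fixes ζ = −ln(OS)/√(π²+ln²(OS)) = 0.203.
From t_p = π/ω_d, ω_d = π/1.01 = 3.11 rad/s, so ω_n = ω_d/√(1−ζ²) = 3.18 rad/s.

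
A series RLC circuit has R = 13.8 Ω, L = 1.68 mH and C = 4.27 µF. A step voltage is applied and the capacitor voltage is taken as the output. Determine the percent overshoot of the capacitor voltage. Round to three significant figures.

For a series RLC circuit (capacitor voltage as output), ω_n = 1/√(LC) = 1/√(1.68 mH · 4.27 µF) = 11800 rad/s.
ζ = (R/2)·√(C/L) = (13.8/2)·√(4.27 µF/1.68 mH) = 0.348.
%OS = 100·exp(−πζ/√(1−ζ²)) = 31.2%.

%OS ≈ 31.2%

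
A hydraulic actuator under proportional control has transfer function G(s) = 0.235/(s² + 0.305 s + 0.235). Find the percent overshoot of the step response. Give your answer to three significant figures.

Matching coefficients with s² + 2ζω_n s + ω_n² gives ω_n² = 0.235 ⇒ ω_n = 0.485 rad/s, and ζ = 0.305/(2ω_n) = 0.315.
%OS = 100·exp(−πζ/√(1−ζ²)) = 35.3%.

%OS ≈ 35.3%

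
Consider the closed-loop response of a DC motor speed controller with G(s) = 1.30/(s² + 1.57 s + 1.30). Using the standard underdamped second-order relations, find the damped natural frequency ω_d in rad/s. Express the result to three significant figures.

Matching coefficients with s² + 2ζω_n s + ω_n² gives ω_n² = 1.30 ⇒ ω_n = 1.14 rad/s, and ζ = 1.57/(2ω_n) = 0.688.
ω_d = 1.14·√(1 − 0.688²) = 0.827 rad/s.

ω_d ≈ 0.827 rad/s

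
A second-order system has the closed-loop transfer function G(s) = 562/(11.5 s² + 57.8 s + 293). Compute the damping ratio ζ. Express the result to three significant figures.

ζ ≈ 0.498

Dividing through by 11.5: denominator becomes s² + 5.026 s + 25.48.
So ω_n = √25.48 = 5.05 rad/s and ζ = 5.026/(2·5.05) = 0.498.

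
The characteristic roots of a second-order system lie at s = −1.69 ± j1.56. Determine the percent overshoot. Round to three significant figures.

The poles are at −σ ± jω_d with σ = 1.69 and ω_d = 1.56, so ω_n = √(σ²+ω_d²) = 2.30 rad/s and ζ = σ/ω_n = 0.735.
%OS = 100 e^{−πζ/√(1−ζ²)} with ζ = 0.735 gives 3.33%.

%OS ≈ 3.33%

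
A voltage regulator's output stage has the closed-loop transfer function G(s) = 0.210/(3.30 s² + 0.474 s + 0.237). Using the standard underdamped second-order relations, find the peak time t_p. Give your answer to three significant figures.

Dividing through by 3.30: denominator becomes s² + 0.1436 s + 0.07182.
So ω_n = √0.07182 = 0.268 rad/s and ζ = 0.1436/(2·0.268) = 0.268.
ω_d = 0.268·√(1 − 0.268²) = 0.258 rad/s. t_p = π/ω_d = 12.2 s.

t_p ≈ 12.2 s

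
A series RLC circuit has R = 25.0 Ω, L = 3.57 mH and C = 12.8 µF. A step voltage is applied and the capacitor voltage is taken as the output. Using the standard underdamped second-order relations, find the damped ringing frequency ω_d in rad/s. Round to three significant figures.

For a series RLC circuit (capacitor voltage as output), ω_n = 1/√(LC) = 1/√(3.57 mH · 12.8 µF) = 4680 rad/s.
ζ = (R/2)·√(C/L) = (25.0/2)·√(12.8 µF/3.57 mH) = 0.748.
ω_d = 4680·√(1 − 0.748²) = 3100 rad/s.

ω_d ≈ 3100 rad/s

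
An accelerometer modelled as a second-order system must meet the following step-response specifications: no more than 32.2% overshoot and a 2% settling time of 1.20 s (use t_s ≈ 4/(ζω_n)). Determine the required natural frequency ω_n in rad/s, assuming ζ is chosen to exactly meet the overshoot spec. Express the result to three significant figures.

Inverting the overshoot relation: ζ = |ln 0.322|/√(π² + ln²0.322) = 0.339.
From t_s ≈ 4/(ζω_n): ω_n = 4/(ζ·t_s) = 4/(0.339·1.20) = 9.82 rad/s.

ω_n ≈ 9.82 rad/s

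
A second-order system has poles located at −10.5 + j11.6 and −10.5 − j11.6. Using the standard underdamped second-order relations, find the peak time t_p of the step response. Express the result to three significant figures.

t_p ≈ 0.271 s

t_p = π/ω_d with ω_d = 11.6 (the imaginary part), so t_p = 0.271 s.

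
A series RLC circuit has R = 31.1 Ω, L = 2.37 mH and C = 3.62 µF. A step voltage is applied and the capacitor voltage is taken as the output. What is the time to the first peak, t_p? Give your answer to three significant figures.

t_p ≈ 0.000366 s

For a series RLC circuit (capacitor voltage as output), ω_n = 1/√(LC) = 1/√(2.37 mH · 3.62 µF) = 10800 rad/s.
ζ = (R/2)·√(C/L) = (31.1/2)·√(3.62 µF/2.37 mH) = 0.608.
The damped frequency ω_d = ω_n√(1−ζ²) = 8570 rad/s. t_p = π/ω_d = 0.000366 s.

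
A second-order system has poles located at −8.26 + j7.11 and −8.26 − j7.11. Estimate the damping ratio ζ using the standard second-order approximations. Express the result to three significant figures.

ζ ≈ 0.758

The poles are at −σ ± jω_d with σ = 8.26 and ω_d = 7.11, so ω_n = √(σ²+ω_d²) = 10.9 rad/s and ζ = σ/ω_n = 0.758.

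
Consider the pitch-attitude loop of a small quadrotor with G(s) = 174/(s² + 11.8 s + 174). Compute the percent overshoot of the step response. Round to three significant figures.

Comparing the denominator to s² + 2ζω_n s + ω_n²: ω_n = √174 = 13.2 rad/s, and 2ζω_n = 11.8 so ζ = 11.8/(2·13.2) = 0.447.
%OS = 100 e^{−πζ/√(1−ζ²)} with ζ = 0.447 gives 20.8%.

%OS ≈ 20.8%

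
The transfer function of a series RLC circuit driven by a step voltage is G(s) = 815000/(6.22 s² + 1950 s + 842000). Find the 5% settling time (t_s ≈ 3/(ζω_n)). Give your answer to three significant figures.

Dividing through by 6.22: denominator becomes s² + 313.5 s + 135400.
So ω_n = √135400 = 368 rad/s and ζ = 313.5/(2·368) = 0.426.
t_s ≈ 3/(ζω_n) = 0.0191 s.

t_s ≈ 0.0191 s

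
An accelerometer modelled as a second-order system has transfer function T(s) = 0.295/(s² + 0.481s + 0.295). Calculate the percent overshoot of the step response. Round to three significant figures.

%OS ≈ 21.2%

ω_n = √0.295 = 0.543 rad/s; ζ = 0.481/(2·0.543) = 0.443.
%OS = 100·exp(−πζ/√(1−ζ²)) = 21.2%.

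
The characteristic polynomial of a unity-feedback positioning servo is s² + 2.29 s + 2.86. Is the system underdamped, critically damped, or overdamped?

a² − 4b = 2.29² − 4·2.86 < 0 (complex roots); the system is underdamped.

underdamped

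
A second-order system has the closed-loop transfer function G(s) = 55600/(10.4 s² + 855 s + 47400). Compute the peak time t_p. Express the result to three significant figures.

t_p ≈ 0.0587 s

Dividing through by 10.4: denominator becomes s² + 82.21 s + 4558.
So ω_n = √4558 = 67.5 rad/s and ζ = 82.21/(2·67.5) = 0.609.
ω_d = 67.5·√(1 − 0.609²) = 53.6 rad/s. t_p = π/ω_d = 0.0587 s.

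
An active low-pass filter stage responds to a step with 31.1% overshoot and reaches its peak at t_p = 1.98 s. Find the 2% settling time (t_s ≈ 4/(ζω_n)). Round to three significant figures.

From the overshoot, ζ = −ln(OS)/√(π²+ln²(OS)) = 0.348.
From t_p = π/ω_d, ω_d = π/1.98 = 1.59 rad/s, so ω_n = ω_d/√(1−ζ²) = 1.69 rad/s.
t_s ≈ 4/(ζω_n) = 4/(0.348·1.69) = 6.78 s.

t_s ≈ 6.78 s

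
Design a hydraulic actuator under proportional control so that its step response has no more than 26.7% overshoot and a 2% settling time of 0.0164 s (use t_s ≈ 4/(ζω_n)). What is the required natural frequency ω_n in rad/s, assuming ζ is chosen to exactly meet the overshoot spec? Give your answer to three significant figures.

From %OS = 100·exp(−πζ/√(1−ζ²)), invert to get ζ = −ln(OS)/√(π² + ln²(OS)) with OS = 0.267.
−ln 0.267 = 1.321, so ζ = 1.321/√(π² + 1.744) = 0.387.
From t_s ≈ 4/(ζω_n): ω_n = 4/(ζ·t_s) = 4/(0.387·0.0164) = 629 rad/s.

ω_n ≈ 629 rad/s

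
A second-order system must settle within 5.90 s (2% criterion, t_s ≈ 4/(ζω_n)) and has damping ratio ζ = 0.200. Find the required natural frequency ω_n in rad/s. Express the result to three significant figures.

Rearranging t_s ≈ 4/(ζω_n) gives ω_n = 4/(ζ·t_s) = 4/(0.200 × 5.90) = 3.39 rad/s.

ω_n ≈ 3.39 rad/s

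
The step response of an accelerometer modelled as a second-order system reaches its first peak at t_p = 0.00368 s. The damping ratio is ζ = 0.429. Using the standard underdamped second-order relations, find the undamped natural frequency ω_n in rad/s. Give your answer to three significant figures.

Peak time t_p = π/ω_d, so ω_d = π/t_p = π/0.00368 = 854 rad/s.
ω_n = ω_d/√(1−ζ²) = 854/√0.816 = 945 rad/s.

ω_n ≈ 945 rad/s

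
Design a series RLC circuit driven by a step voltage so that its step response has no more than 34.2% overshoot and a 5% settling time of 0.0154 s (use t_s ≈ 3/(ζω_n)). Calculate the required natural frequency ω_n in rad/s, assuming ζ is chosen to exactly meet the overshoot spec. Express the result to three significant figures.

ω_n ≈ 603 rad/s

From %OS = 100·exp(−πζ/√(1−ζ²)), invert to get ζ = −ln(OS)/√(π² + ln²(OS)) with OS = 0.342.
−ln 0.342 = 1.073, so ζ = 1.073/√(π² + 1.151) = 0.323.
Then ω_n = 3/(ζ t_s) = 3/(0.323 × 0.0154) = 603 rad/s.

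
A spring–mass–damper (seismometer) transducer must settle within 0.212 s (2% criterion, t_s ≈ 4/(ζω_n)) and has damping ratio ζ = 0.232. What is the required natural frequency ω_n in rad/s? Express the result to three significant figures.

ω_n ≈ 81.3 rad/s

Rearranging t_s ≈ 4/(ζω_n) gives ω_n = 4/(ζ·t_s) = 4/(0.232 × 0.212) = 81.3 rad/s.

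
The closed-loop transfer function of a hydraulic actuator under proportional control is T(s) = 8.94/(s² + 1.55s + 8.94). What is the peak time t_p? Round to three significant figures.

t_p ≈ 1.09 s

Comparing the denominator to s² + 2ζω_n s + ω_n²: ω_n = √8.94 = 2.99 rad/s, and 2ζω_n = 1.55 so ζ = 1.55/(2·2.99) = 0.259.
ω_d = 2.99·√(1 − 0.259²) = 2.89 rad/s. Then t_p = π/ω_d = 1.09 s.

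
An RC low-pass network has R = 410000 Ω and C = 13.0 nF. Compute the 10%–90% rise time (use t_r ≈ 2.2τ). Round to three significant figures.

t_r ≈ 0.0117 s

τ = RC = 410000 × 13.0 nF = 0.00533 s.
t_r ≈ 2.2τ = 0.0117 s.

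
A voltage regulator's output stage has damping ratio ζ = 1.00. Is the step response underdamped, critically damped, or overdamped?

critically damped

Since ζ = 1, the system is critically damped.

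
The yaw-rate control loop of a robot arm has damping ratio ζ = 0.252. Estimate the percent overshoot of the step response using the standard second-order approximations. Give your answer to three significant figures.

%OS ≈ 44.1%

For an underdamped second-order system, %OS = 100·exp(−πζ/√(1−ζ²)).
πζ/√(1−ζ²) = π·0.252/√(1−0.0635) = 0.8181, so %OS = 100·e^(−0.8181) = 44.1%.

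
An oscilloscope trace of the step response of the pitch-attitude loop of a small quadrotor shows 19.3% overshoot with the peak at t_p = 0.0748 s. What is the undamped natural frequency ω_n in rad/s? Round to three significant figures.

ω_n ≈ 47.4 rad/s

From the overshoot, ζ = −ln(OS)/√(π²+ln²(OS)) = 0.464.
From t_p = π/ω_d, ω_d = π/0.0748 = 42.0 rad/s, so ω_n = ω_d/√(1−ζ²) = 47.4 rad/s.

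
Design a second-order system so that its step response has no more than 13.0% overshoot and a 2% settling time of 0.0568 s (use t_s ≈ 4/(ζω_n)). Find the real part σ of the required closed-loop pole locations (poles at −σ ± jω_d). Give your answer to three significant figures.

σ ≈ 70.4

The settling-time spec alone fixes σ = ζω_n = 4/t_s = 4/0.0568 = 70.4.
(Overshoot then fixes ζ = 0.545 and hence ω_d = σ·√(1−ζ²)/ζ = 108 rad/s.)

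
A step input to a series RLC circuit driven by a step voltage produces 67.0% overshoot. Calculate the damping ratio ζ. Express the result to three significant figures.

ζ ≈ 0.126

From %OS = 100·exp(−πζ/√(1−ζ²)), invert to get ζ = −ln(OS)/√(π² + ln²(OS)) with OS = 0.670.
−ln 0.670 = 0.4005, so ζ = 0.4005/√(π² + 0.1604) = 0.126.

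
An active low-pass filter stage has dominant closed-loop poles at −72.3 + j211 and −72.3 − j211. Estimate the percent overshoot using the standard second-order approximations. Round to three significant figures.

%OS ≈ 34.1%

|pole| = ω_n = √(72.3² + 211²) = 223 rad/s; ζ = cos θ = σ/ω_n = 0.324.
%OS = 100 e^{−πζ/√(1−ζ²)} with ζ = 0.324 gives 34.1%.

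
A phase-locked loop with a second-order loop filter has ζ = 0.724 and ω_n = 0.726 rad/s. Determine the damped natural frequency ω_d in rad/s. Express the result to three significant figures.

ω_d = ω_n√(1−ζ²) = 0.726·√0.476 = 0.501 rad/s.

ω_d ≈ 0.501 rad/s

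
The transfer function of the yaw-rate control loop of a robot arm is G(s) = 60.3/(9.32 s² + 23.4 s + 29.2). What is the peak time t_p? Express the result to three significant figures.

Dividing through by 9.32: denominator becomes s² + 2.511 s + 3.133.
So ω_n = √3.133 = 1.77 rad/s and ζ = 2.511/(2·1.77) = 0.709.
The damped frequency ω_d = ω_n√(1−ζ²) = 1.25 rad/s. t_p = π/ω_d = 2.52 s.

t_p ≈ 2.52 s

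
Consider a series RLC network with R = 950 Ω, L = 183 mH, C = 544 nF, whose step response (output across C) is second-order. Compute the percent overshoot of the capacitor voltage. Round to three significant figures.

For a series RLC circuit (capacitor voltage as output), ω_n = 1/√(LC) = 1/√(183 mH · 544 nF) = 3170 rad/s.
ζ = (R/2)·√(C/L) = (950/2)·√(544 nF/183 mH) = 0.819.
%OS = 100·exp(−πζ/√(1−ζ²)) = 1.13%.

%OS ≈ 1.13%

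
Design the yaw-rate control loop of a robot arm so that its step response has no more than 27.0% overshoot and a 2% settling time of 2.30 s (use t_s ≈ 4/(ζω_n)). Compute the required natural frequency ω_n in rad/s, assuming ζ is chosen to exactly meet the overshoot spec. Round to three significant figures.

ω_n ≈ 4.52 rad/s

Inverting the overshoot relation: ζ = |ln 0.270|/√(π² + ln²0.270) = 0.385.
From t_s ≈ 4/(ζω_n): ω_n = 4/(ζ·t_s) = 4/(0.385·2.30) = 4.52 rad/s.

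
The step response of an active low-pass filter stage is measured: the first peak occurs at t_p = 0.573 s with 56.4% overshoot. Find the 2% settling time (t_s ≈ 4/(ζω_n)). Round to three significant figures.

The overshoot fixes ζ = −ln(OS)/√(π²+ln²(OS)) = 0.179.
From t_p = π/ω_d, ω_d = π/0.573 = 5.48 rad/s, so ω_n = ω_d/√(1−ζ²) = 5.57 rad/s.
t_s ≈ 4/(ζω_n) = 4/(0.179·5.57) = 4.00 s.

t_s ≈ 4.00 s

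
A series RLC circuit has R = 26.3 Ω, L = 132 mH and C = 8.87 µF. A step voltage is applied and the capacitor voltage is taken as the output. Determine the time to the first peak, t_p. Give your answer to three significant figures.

For a series RLC circuit (capacitor voltage as output), ω_n = 1/√(LC) = 1/√(132 mH · 8.87 µF) = 924 rad/s.
ζ = (R/2)·√(C/L) = (26.3/2)·√(8.87 µF/132 mH) = 0.108.
ω_d = 924·√(1 − 0.108²) = 919 rad/s. t_p = π/ω_d = 0.00342 s.

t_p ≈ 0.00342 s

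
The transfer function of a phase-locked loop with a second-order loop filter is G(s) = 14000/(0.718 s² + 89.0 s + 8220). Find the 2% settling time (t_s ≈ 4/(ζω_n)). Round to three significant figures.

t_s ≈ 0.0645 s

Dividing through by 0.718: denominator becomes s² + 124.0 s + 11450.
So ω_n = √11450 = 107 rad/s and ζ = 124.0/(2·107) = 0.579.
t_s ≈ 4/(ζω_n) = 0.0645 s.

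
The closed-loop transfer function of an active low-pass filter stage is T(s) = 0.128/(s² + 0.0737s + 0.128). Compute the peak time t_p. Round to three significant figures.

Matching coefficients with s² + 2ζω_n s + ω_n² gives ω_n² = 0.128 ⇒ ω_n = 0.358 rad/s, and ζ = 0.0737/(2ω_n) = 0.103.
ω_d = 0.358·√(1 − 0.103²) = 0.356 rad/s. Then t_p = π/ω_d = 8.83 s.

t_p ≈ 8.83 s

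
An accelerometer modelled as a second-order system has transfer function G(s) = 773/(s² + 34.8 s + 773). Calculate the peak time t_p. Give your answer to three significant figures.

t_p ≈ 0.145 s

Matching coefficients with s² + 2ζω_n s + ω_n² gives ω_n² = 773 ⇒ ω_n = 27.8 rad/s, and ζ = 34.8/(2ω_n) = 0.626.
The damped frequency ω_d = ω_n√(1−ζ²) = 21.7 rad/s. Then t_p = π/ω_d = 0.145 s.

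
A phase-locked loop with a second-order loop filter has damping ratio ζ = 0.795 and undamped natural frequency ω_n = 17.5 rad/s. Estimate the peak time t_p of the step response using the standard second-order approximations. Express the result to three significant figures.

The damped frequency is ω_d = ω_n√(1−ζ²) = 17.5·√(1−0.632) = 10.6 rad/s.
Peak time t_p = π/ω_d = π/10.6 = 0.296 s.

t_p ≈ 0.296 s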